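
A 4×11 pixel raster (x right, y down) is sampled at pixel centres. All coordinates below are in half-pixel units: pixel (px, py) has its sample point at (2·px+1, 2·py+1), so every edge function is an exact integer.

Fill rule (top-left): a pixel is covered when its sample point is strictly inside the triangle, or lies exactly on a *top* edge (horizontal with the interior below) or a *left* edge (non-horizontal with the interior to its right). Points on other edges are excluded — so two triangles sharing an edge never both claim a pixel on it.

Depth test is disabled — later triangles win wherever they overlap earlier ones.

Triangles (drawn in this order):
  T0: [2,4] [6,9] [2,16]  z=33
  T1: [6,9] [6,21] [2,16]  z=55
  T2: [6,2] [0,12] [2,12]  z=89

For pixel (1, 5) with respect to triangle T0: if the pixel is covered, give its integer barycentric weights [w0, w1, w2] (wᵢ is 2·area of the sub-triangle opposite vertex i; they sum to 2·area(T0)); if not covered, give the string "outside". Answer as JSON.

T0:
  2·area = 48
  edge (2, 4)→(6, 9): d=(4,5) right/bottom  bias=-1
  edge (6, 9)→(2, 16): d=(-4,7) right/bottom  bias=-1
  edge (2, 16)→(2, 4): d=(0,-12) top-left  bias=+0
    (1,3)@(3, 7): e=[7,29,12] → █
    (2,3)@(5, 7): e=[-3,15,36] → ·
    (1,4)@(3, 9): e=[15,21,12] → █
    (2,4)@(5, 9): e=[5,7,36] → █
    (3,4)@(7, 9): e=[-5,-7,60] → ·
    (1,5)@(3, 11): e=[23,13,12] → █
    (2,5)@(5, 11): e=[13,-1,36] → ·
    (1,6)@(3, 13): e=[31,5,12] → █
    (2,6)@(5, 13): e=[21,-9,36] → ·
    (1,7)@(3, 15): e=[39,-3,12] → ·
  covered (5 px):
    · · · ·
    · · · ·
    · · · ·
    · █ · ·
    · █ █ ·
    · █ · ·
    · █ · ·
    · · · ·
    · · · ·
    · · · ·
    · · · ·
T1:
  2·area = 48
  edge (6, 9)→(6, 21): d=(0,12) right/bottom  bias=-1
  edge (6, 21)→(2, 16): d=(-4,-5) top-left  bias=+0
  edge (2, 16)→(6, 9): d=(4,-7) top-left  bias=+0
    (2,5)@(5, 11): e=[12,35,1] → █
    (3,5)@(7, 11): e=[-12,45,15] → ·
    (2,6)@(5, 13): e=[12,27,9] → █
    (3,6)@(7, 13): e=[-12,37,23] → ·
    (1,7)@(3, 15): e=[36,9,3] → █
    (3,7)@(7, 15): e=[-12,29,31] → ·
    (1,8)@(3, 17): e=[36,1,11] → █
    (3,8)@(7, 17): e=[-12,21,39] → ·
    (1,9)@(3, 19): e=[36,-7,19] → ·
    (2,9)@(5, 19): e=[12,3,33] → █
    (3,9)@(7, 19): e=[-12,13,47] → ·
    (2,10)@(5, 21): e=[12,-5,41] → ·
  covered (7 px):
    · · · ·
    · · · ·
    · · · ·
    · · · ·
    · · · ·
    · · █ ·
    · · █ ·
    · █ █ ·
    · █ █ ·
    · · █ ·
    · · · ·
T2:
  2·area = 20  (B↔C swapped to make it positive)
  edge (6, 2)→(2, 12): d=(-4,10) right/bottom  bias=-1
  edge (2, 12)→(0, 12): d=(-2,0) right/bottom  bias=-1
  edge (0, 12)→(6, 2): d=(6,-10) top-left  bias=+0
    (1,3)@(3, 7): e=[10,10,0] → █  [on edge]
    (2,3)@(5, 7): e=[-10,10,20] → ·
    (1,4)@(3, 9): e=[2,6,12] → █
    (2,4)@(5, 9): e=[-18,6,32] → ·
    (0,5)@(1, 11): e=[14,2,4] → █
    (1,5)@(3, 11): e=[-6,2,24] → ·
    (0,6)@(1, 13): e=[6,-2,16] → ·
  covered (3 px):
    · · · ·
    · · · ·
    · · · ·
    · █ · ·
    · █ · ·
    █ · · ·
    · · · ·
    · · · ·
    · · · ·
    · · · ·
    · · · ·

Answer: [13,12,23]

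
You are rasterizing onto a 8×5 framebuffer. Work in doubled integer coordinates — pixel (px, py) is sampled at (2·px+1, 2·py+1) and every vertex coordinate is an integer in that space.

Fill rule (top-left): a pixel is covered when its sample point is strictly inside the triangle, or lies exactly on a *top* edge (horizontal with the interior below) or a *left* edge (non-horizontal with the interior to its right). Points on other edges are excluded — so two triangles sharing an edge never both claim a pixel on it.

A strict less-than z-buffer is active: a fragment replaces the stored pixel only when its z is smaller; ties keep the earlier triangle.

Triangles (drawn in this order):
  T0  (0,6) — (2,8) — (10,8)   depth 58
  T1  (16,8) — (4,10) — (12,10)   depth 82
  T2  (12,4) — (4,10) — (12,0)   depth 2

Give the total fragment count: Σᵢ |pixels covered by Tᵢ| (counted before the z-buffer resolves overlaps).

T0:
  2·area = 16  (B↔C swapped to make it positive)
  edge (0, 6)→(10, 8): d=(10,2) right/bottom  bias=-1
  edge (10, 8)→(2, 8): d=(-8,0) right/bottom  bias=-1
  edge (2, 8)→(0, 6): d=(-2,-2) top-left  bias=+0
    (0,3)@(1, 7): e=[8,8,0] → X  [on edge]
    (1,3)@(3, 7): e=[4,8,4] → X
    (2,3)@(5, 7): e=[0,8,8] → .  [on edge]
    (0,4)@(1, 9): e=[28,-8,-4] → .
    (1,4)@(3, 9): e=[24,-8,0] → .  [on edge]
    (7,4)@(15, 9): e=[0,-8,24] → .  [on edge]
  covered (2 px):
    . . . . . . . .
    . . . . . . . .
    . . . . . . . .
    X X . . . . . .
    . . . . . . . .
T1:
  2·area = 16  (B↔C swapped to make it positive)
  edge (16, 8)→(12, 10): d=(-4,2) right/bottom  bias=-1
  edge (12, 10)→(4, 10): d=(-8,0) right/bottom  bias=-1
  edge (4, 10)→(16, 8): d=(12,-2) top-left  bias=+0
    (5,4)@(11, 9): e=[6,8,2] → X
    (6,4)@(13, 9): e=[2,8,6] → X
    (7,4)@(15, 9): e=[-2,8,10] → .
  covered (2 px):
    . . . . . . . .
    . . . . . . . .
    . . . . . . . .
    . . . . . . . .
    . . . . . X X .
T2:
  2·area = 32
  edge (12, 4)→(4, 10): d=(-8,6) right/bottom  bias=-1
  edge (4, 10)→(12, 0): d=(8,-10) top-left  bias=+0
  edge (12, 0)→(12, 4): d=(0,4) right/bottom  bias=-1
    (5,1)@(11, 3): e=[14,14,4] → X
    (6,1)@(13, 3): e=[2,34,-4] → .
    (4,2)@(9, 5): e=[10,10,12] → X
    (5,2)@(11, 5): e=[-2,30,4] → .
    (3,3)@(7, 7): e=[6,6,20] → X
    (4,3)@(9, 7): e=[-6,26,12] → .
    (2,4)@(5, 9): e=[2,2,28] → X
    (3,4)@(7, 9): e=[-10,22,20] → .
  covered (4 px):
    . . . . . . . .
    . . . . . X . .
    . . . . X . . .
    . . . X . . . .
    . . X . . . . .

Answer: 8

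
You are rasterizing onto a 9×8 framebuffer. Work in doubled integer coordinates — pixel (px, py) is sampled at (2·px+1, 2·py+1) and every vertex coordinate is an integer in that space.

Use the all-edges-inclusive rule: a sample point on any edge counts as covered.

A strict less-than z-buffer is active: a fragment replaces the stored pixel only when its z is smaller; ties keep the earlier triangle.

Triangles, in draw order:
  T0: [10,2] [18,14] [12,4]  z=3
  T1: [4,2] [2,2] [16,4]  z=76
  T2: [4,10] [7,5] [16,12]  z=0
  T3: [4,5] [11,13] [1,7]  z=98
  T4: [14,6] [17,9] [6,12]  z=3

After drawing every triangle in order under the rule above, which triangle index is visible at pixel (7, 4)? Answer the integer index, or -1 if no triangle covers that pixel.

T0:
  2·area = 8  (B↔C swapped to make it positive)
  edge (10, 2)→(12, 4): d=(2,2) inclusive
  edge (12, 4)→(18, 14): d=(6,10) inclusive
  edge (18, 14)→(10, 2): d=(-8,-12) inclusive
    (4,0)@(9, 1): e=[0,12,-4] → ·  [on edge]
    (5,1)@(11, 3): e=[0,4,4] → █  [on edge]
    (6,1)@(13, 3): e=[-4,-16,28] → ·
    (5,2)@(11, 5): e=[4,16,-12] → ·
    (6,2)@(13, 5): e=[0,-4,12] → ·  [on edge]
    (7,3)@(15, 7): e=[0,-12,20] → ·  [on edge]
    (7,4)@(15, 9): e=[4,0,4] → █  [on edge]
    (8,4)@(17, 9): e=[0,-20,28] → ·  [on edge]
    (7,5)@(15, 11): e=[8,12,-12] → ·
  covered (2 px):
    · · · · · · · · ·
    · · · · · █ · · ·
    · · · · · · · · ·
    · · · · · · · · ·
    · · · · · · · █ ·
    · · · · · · · · ·
    · · · · · · · · ·
    · · · · · · · · ·
T1:
  2·area = 4  (B↔C swapped to make it positive)
  edge (4, 2)→(16, 4): d=(12,2) inclusive
  edge (16, 4)→(2, 2): d=(-14,-2) inclusive
  edge (2, 2)→(4, 2): d=(2,0) inclusive
    (4,1)@(9, 3): e=[2,0,2] → █  [on edge]
    (5,1)@(11, 3): e=[-2,4,2] → ·
    (4,2)@(9, 5): e=[26,-28,6] → ·
  covered (1 px):
    · · · · · · · · ·
    · · · · █ · · · ·
    · · · · · · · · ·
    · · · · · · · · ·
    · · · · · · · · ·
    · · · · · · · · ·
    · · · · · · · · ·
    · · · · · · · · ·
T2:
  2·area = 66
  edge (4, 10)→(7, 5): d=(3,-5) inclusive
  edge (7, 5)→(16, 12): d=(9,7) inclusive
  edge (16, 12)→(4, 10): d=(-12,-2) inclusive
    (3,2)@(7, 5): e=[0,0,66] → █  [on edge]
    (4,2)@(9, 5): e=[10,-14,70] → ·
    (3,3)@(7, 7): e=[6,18,42] → █
    (4,3)@(9, 7): e=[16,4,46] → █
    (5,3)@(11, 7): e=[26,-10,50] → ·
    (2,4)@(5, 9): e=[2,50,14] → █
    (5,4)@(11, 9): e=[32,8,26] → █
    (6,4)@(13, 9): e=[42,-6,30] → ·
    (2,5)@(5, 11): e=[8,68,-10] → ·
    (3,5)@(7, 11): e=[18,54,-6] → ·
    (4,5)@(9, 11): e=[28,40,-2] → ·
    (5,5)@(11, 11): e=[38,26,2] → █
    (0,7)@(1, 15): e=[0,132,-66] → ·  [on edge]
  covered (9 px):
    · · · · · · · · ·
    · · · · · · · · ·
    · · · █ · · · · ·
    · · · █ █ · · · ·
    · · █ █ █ █ · · ·
    · · · · · █ █ · ·
    · · · · · · · · ·
    · · · · · · · · ·
T3:
  2·area = 38
  edge (4, 5)→(11, 13): d=(7,8) inclusive
  edge (11, 13)→(1, 7): d=(-10,-6) inclusive
  edge (1, 7)→(4, 5): d=(3,-2) inclusive
    (3,1)@(7, 3): e=[-38,76,0] → ·  [on edge]
    (0,3)@(1, 7): e=[38,0,0] → █  [on edge]
    (1,3)@(3, 7): e=[22,12,4] → █
    (2,3)@(5, 7): e=[6,24,8] → █
    (3,3)@(7, 7): e=[-10,36,12] → ·
    (0,4)@(1, 9): e=[52,-20,6] → ·
    (1,4)@(3, 9): e=[36,-8,10] → ·
    (2,4)@(5, 9): e=[20,4,14] → █
    (3,4)@(7, 9): e=[4,16,18] → █
    (4,4)@(9, 9): e=[-12,28,22] → ·
    (2,5)@(5, 11): e=[34,-16,20] → ·
    (3,5)@(7, 11): e=[18,-4,24] → ·
    (5,6)@(11, 13): e=[0,0,38] → █  [on edge]
  covered (7 px):
    · · · · · · · · ·
    · · · · · · · · ·
    · · · · · · · · ·
    █ █ █ · · · · · ·
    · · █ █ · · · · ·
    · · · · █ · · · ·
    · · · · · █ · · ·
    · · · · · · · · ·
T4:
  2·area = 42
  edge (14, 6)→(17, 9): d=(3,3) inclusive
  edge (17, 9)→(6, 12): d=(-11,3) inclusive
  edge (6, 12)→(14, 6): d=(8,-6) inclusive
    (4,0)@(9, 1): e=[0,112,-70] → ·  [on edge]
    (5,1)@(11, 3): e=[0,84,-42] → ·  [on edge]
    (6,2)@(13, 5): e=[0,56,-14] → ·  [on edge]
    (6,3)@(13, 7): e=[6,34,2] → █
    (7,3)@(15, 7): e=[0,28,14] → █  [on edge]
    (8,3)@(17, 7): e=[-6,22,26] → ·
    (5,4)@(11, 9): e=[18,18,6] → █
    (8,4)@(17, 9): e=[0,0,42] → █  [on edge]
    (4,5)@(9, 11): e=[30,2,10] → █
    (5,5)@(11, 11): e=[24,-4,22] → ·
    (6,5)@(13, 11): e=[18,-10,34] → ·
    (7,5)@(15, 11): e=[12,-16,46] → ·
  covered (7 px):
    · · · · · · · · ·
    · · · · · · · · ·
    · · · · · · · · ·
    · · · · · · █ █ ·
    · · · · · █ █ █ █
    · · · · █ · · · ·
    · · · · · · · · ·
    · · · · · · · · ·

Z-buffer (winner per pixel, '.' = empty):
  . . . . . . . . .
  . . . . 1 0 . . .
  . . . 2 . . . . .
  3 3 3 2 2 . 4 4 .
  . . 2 2 2 2 4 0 4
  . . . . 4 2 2 . .
  . . . . . 3 . . .
  . . . . . . . . .

Final: 0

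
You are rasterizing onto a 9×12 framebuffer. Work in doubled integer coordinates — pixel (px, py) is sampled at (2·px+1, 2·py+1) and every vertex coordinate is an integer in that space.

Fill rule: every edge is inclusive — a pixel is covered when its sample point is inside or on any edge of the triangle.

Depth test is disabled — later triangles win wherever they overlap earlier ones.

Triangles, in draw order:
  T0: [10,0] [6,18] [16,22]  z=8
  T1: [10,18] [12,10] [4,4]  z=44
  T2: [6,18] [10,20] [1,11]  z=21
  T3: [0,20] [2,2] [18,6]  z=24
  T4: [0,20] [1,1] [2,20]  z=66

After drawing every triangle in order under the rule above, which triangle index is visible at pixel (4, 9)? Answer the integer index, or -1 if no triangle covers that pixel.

T0:
  2·area = 196  (B↔C swapped to make it positive)
  edge (10, 0)→(16, 22): d=(6,22) inclusive
  edge (16, 22)→(6, 18): d=(-10,-4) inclusive
  edge (6, 18)→(10, 0): d=(4,-18) inclusive
    (4,2)@(9, 5): e=[52,142,2] → #
    (5,2)@(11, 5): e=[8,150,38] → #
    (6,2)@(13, 5): e=[-36,158,74] → ·
    (4,3)@(9, 7): e=[64,122,10] → #
    (6,3)@(13, 7): e=[-24,138,82] → ·
    (4,4)@(9, 9): e=[76,102,18] → #
    (6,4)@(13, 9): e=[-12,118,90] → ·
    (4,5)@(9, 11): e=[88,82,26] → #
    (6,5)@(13, 11): e=[0,98,98] → #  [on edge]
    (7,5)@(15, 11): e=[-44,106,134] → ·
    (4,6)@(9, 13): e=[100,62,34] → #
    (7,6)@(15, 13): e=[-32,86,142] → ·
  covered (25 px):
    · · · · · · · · ·
    · · · · · · · · ·
    · · · · # # · · ·
    · · · · # # · · ·
    · · · · # # · · ·
    · · · · # # # · ·
    · · · · # # # · ·
    · · · # # # # · ·
    · · · # # # # · ·
    · · · · # # # # ·
    · · · · · · · # ·
    · · · · · · · · ·
T1:
  2·area = 76  (B↔C swapped to make it positive)
  edge (10, 18)→(4, 4): d=(-6,-14) inclusive
  edge (4, 4)→(12, 10): d=(8,6) inclusive
  edge (12, 10)→(10, 18): d=(-2,8) inclusive
    (2,2)@(5, 5): e=[8,2,66] → #
    (3,2)@(7, 5): e=[36,-10,50] → ·
    (2,3)@(5, 7): e=[-4,18,62] → ·
    (3,3)@(7, 7): e=[24,6,46] → #
    (4,3)@(9, 7): e=[52,-6,30] → ·
    (3,4)@(7, 9): e=[12,22,42] → #
    (4,4)@(9, 9): e=[40,10,26] → #
    (5,4)@(11, 9): e=[68,-2,10] → ·
    (3,5)@(7, 11): e=[0,38,38] → #  [on edge]
    (5,5)@(11, 11): e=[56,14,6] → #
    (6,5)@(13, 11): e=[84,2,-10] → ·
    (3,6)@(7, 13): e=[-12,54,34] → ·
  covered (10 px):
    · · · · · · · · ·
    · · · · · · · · ·
    · · # · · · · · ·
    · · · # · · · · ·
    · · · # # · · · ·
    · · · # # # · · ·
    · · · · # # · · ·
    · · · · # · · · ·
    · · · · · · · · ·
    · · · · · · · · ·
    · · · · · · · · ·
    · · · · · · · · ·
T2:
  2·area = 18  (B↔C swapped to make it positive)
  edge (6, 18)→(1, 11): d=(-5,-7) inclusive
  edge (1, 11)→(10, 20): d=(9,9) inclusive
  edge (10, 20)→(6, 18): d=(-4,-2) inclusive
    (0,5)@(1, 11): e=[0,0,18] → #  [on edge]
    (1,5)@(3, 11): e=[14,-18,22] → ·
    (0,6)@(1, 13): e=[-10,18,10] → ·
    (1,6)@(3, 13): e=[4,0,14] → #  [on edge]
    (2,6)@(5, 13): e=[18,-18,18] → ·
    (1,7)@(3, 15): e=[-6,18,6] → ·
    (2,7)@(5, 15): e=[8,0,10] → #  [on edge]
    (3,7)@(7, 15): e=[22,-18,14] → ·
    (2,8)@(5, 17): e=[-2,18,2] → ·
    (3,8)@(7, 17): e=[12,0,6] → #  [on edge]
    (4,8)@(9, 17): e=[26,-18,10] → ·
    (3,9)@(7, 19): e=[2,18,-2] → ·
    (4,9)@(9, 19): e=[16,0,2] → #  [on edge]
    (5,10)@(11, 21): e=[20,0,-2] → ·  [on edge]
    (6,11)@(13, 23): e=[24,0,-6] → ·  [on edge]
  covered (5 px):
    · · · · · · · · ·
    · · · · · · · · ·
    · · · · · · · · ·
    · · · · · · · · ·
    · · · · · · · · ·
    # · · · · · · · ·
    · # · · · · · · ·
    · · # · · · · · ·
    · · · # · · · · ·
    · · · · # · · · ·
    · · · · · · · · ·
    · · · · · · · · ·
T3:
  2·area = 296
  edge (0, 20)→(2, 2): d=(2,-18) inclusive
  edge (2, 2)→(18, 6): d=(16,4) inclusive
  edge (18, 6)→(0, 20): d=(-18,14) inclusive
    (1,1)@(3, 3): e=[20,12,264] → #
    (2,1)@(5, 3): e=[56,4,236] → #
    (3,1)@(7, 3): e=[92,-4,208] → ·
    (1,2)@(3, 5): e=[24,44,228] → #
    (3,2)@(7, 5): e=[96,28,172] → #
    (4,2)@(9, 5): e=[132,20,144] → #
    (5,2)@(11, 5): e=[168,12,116] → #
    (6,2)@(13, 5): e=[204,4,88] → #
    (7,2)@(15, 5): e=[240,-4,60] → ·
    (1,3)@(3, 7): e=[28,76,192] → #
    (7,3)@(15, 7): e=[244,28,24] → #
    (8,3)@(17, 7): e=[280,20,-4] → ·
    (0,5)@(1, 11): e=[0,148,148] → #  [on edge]
    (4,6)@(9, 13): e=[148,148,0] → #  [on edge]
  covered (38 px):
    · · · · · · · · ·
    · # # · · · · · ·
    · # # # # # # · ·
    · # # # # # # # ·
    · # # # # # # · ·
    # # # # # # · · ·
    # # # # # · · · ·
    # # # · · · · · ·
    # # · · · · · · ·
    # · · · · · · · ·
    · · · · · · · · ·
    · · · · · · · · ·
T4:
  2·area = 38
  edge (0, 20)→(1, 1): d=(1,-19) inclusive
  edge (1, 1)→(2, 20): d=(1,19) inclusive
  edge (2, 20)→(0, 20): d=(-2,0) inclusive
    (0,0)@(1, 1): e=[0,0,38] → #  [on edge]
    (1,0)@(3, 1): e=[38,-38,38] → ·
    (0,1)@(1, 3): e=[2,2,34] → #
    (1,1)@(3, 3): e=[40,-36,34] → ·
    (0,2)@(1, 5): e=[4,4,30] → #
    (1,2)@(3, 5): e=[42,-34,30] → ·
    (0,3)@(1, 7): e=[6,6,26] → #
    (1,3)@(3, 7): e=[44,-32,26] → ·
    (0,4)@(1, 9): e=[8,8,22] → #
    (1,4)@(3, 9): e=[46,-30,22] → ·
    (0,5)@(1, 11): e=[10,10,18] → #
    (1,5)@(3, 11): e=[48,-28,18] → ·
  covered (10 px):
    # · · · · · · · ·
    # · · · · · · · ·
    # · · · · · · · ·
    # · · · · · · · ·
    # · · · · · · · ·
    # · · · · · · · ·
    # · · · · · · · ·
    # · · · · · · · ·
    # · · · · · · · ·
    # · · · · · · · ·
    · · · · · · · · ·
    · · · · · · · · ·

Z-buffer (winner per pixel, '.' = empty):
  4 . . . . . . . .
  4 3 3 . . . . . .
  4 3 3 3 3 3 3 . .
  4 3 3 3 3 3 3 3 .
  4 3 3 3 3 3 3 . .
  4 3 3 3 3 3 0 . .
  4 3 3 3 3 1 0 . .
  4 3 3 0 1 0 0 . .
  4 3 . 2 0 0 0 . .
  4 . . . 2 0 0 0 .
  . . . . . . . 0 .
  . . . . . . . . .

Final: 2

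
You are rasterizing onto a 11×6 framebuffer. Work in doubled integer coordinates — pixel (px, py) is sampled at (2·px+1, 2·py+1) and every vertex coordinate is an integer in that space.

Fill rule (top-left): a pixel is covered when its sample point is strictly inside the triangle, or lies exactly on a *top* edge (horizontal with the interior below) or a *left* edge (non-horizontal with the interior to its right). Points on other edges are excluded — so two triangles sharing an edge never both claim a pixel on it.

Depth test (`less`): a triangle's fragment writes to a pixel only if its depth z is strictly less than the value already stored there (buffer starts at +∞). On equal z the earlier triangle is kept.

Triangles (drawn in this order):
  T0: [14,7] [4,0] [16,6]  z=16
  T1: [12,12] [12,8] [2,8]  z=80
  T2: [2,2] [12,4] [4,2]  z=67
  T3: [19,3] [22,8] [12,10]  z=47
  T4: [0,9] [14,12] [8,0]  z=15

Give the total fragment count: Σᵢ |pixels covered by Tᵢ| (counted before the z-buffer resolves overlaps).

T0:
  2·area = 24
  edge (14, 7)→(4, 0): d=(-10,-7) top-left  bias=+0
  edge (4, 0)→(16, 6): d=(12,6) right/bottom  bias=-1
  edge (16, 6)→(14, 7): d=(-2,1) right/bottom  bias=-1
    (4,1)@(9, 3): e=[5,6,13] → X
    (5,1)@(11, 3): e=[19,-6,11] → .
    (4,2)@(9, 5): e=[-15,30,9] → .
    (6,2)@(13, 5): e=[13,6,5] → X
    (7,2)@(15, 5): e=[27,-6,3] → .
    (6,3)@(13, 7): e=[-7,30,1] → .
  covered (2 px):
    . . . . . . . . . . .
    . . . . X . . . . . .
    . . . . . . X . . . .
    . . . . . . . . . . .
    . . . . . . . . . . .
    . . . . . . . . . . .
T1:
  2·area = 40  (B↔C swapped to make it positive)
  edge (12, 12)→(2, 8): d=(-10,-4) top-left  bias=+0
  edge (2, 8)→(12, 8): d=(10,0) top-left  bias=+0
  edge (12, 8)→(12, 12): d=(0,4) right/bottom  bias=-1
    (2,4)@(5, 9): e=[2,10,28] → X
    (3,4)@(7, 9): e=[10,10,20] → X
    (4,4)@(9, 9): e=[18,10,12] → X
    (5,4)@(11, 9): e=[26,10,4] → X
    (6,4)@(13, 9): e=[34,10,-4] → .
    (2,5)@(5, 11): e=[-18,30,28] → .
    (3,5)@(7, 11): e=[-10,30,20] → .
    (4,5)@(9, 11): e=[-2,30,12] → .
    (5,5)@(11, 11): e=[6,30,4] → X
    (6,5)@(13, 11): e=[14,30,-4] → .
  covered (5 px):
    . . . . . . . . . . .
    . . . . . . . . . . .
    . . . . . . . . . . .
    . . . . . . . . . . .
    . . X X X X . . . . .
    . . . . . X . . . . .
T2:
  2·area = 4  (B↔C swapped to make it positive)
  edge (2, 2)→(4, 2): d=(2,0) top-left  bias=+0
  edge (4, 2)→(12, 4): d=(8,2) right/bottom  bias=-1
  edge (12, 4)→(2, 2): d=(-10,-2) top-left  bias=+0
    (3,1)@(7, 3): e=[2,2,0] → X  [on edge]
    (4,1)@(9, 3): e=[2,-2,4] → .
    (3,2)@(7, 5): e=[6,18,-20] → .
    (8,2)@(17, 5): e=[6,-2,0] → .  [on edge]
  covered (1 px):
    . . . . . . . . . . .
    . . . X . . . . . . .
    . . . . . . . . . . .
    . . . . . . . . . . .
    . . . . . . . . . . .
    . . . . . . . . . . .
T3:
  2·area = 56
  edge (19, 3)→(22, 8): d=(3,5) right/bottom  bias=-1
  edge (22, 8)→(12, 10): d=(-10,2) right/bottom  bias=-1
  edge (12, 10)→(19, 3): d=(7,-7) top-left  bias=+0
    (10,0)@(21, 1): e=[-16,72,0] → .  [on edge]
    (9,1)@(19, 3): e=[0,56,0] → .  [on edge]
    (8,2)@(17, 5): e=[16,40,0] → X  [on edge]
    (9,2)@(19, 5): e=[6,36,14] → X
    (10,2)@(21, 5): e=[-4,32,28] → .
    (7,3)@(15, 7): e=[32,24,0] → X  [on edge]
    (10,3)@(21, 7): e=[2,12,42] → X
    (6,4)@(13, 9): e=[48,8,0] → X  [on edge]
    (8,4)@(17, 9): e=[28,0,28] → .  [on edge]
    (9,4)@(19, 9): e=[18,-4,42] → .
    (10,4)@(21, 9): e=[8,-8,56] → .
    (3,5)@(7, 11): e=[84,0,-28] → .  [on edge]
    (5,5)@(11, 11): e=[64,-8,0] → .  [on edge]
  covered (8 px):
    . . . . . . . . . . .
    . . . . . . . . . . .
    . . . . . . . . X X .
    . . . . . . . X X X X
    . . . . . . X X . . .
    . . . . . . . . . . .
T4:
  2·area = 150  (B↔C swapped to make it positive)
  edge (0, 9)→(8, 0): d=(8,-9) top-left  bias=+0
  edge (8, 0)→(14, 12): d=(6,12) right/bottom  bias=-1
  edge (14, 12)→(0, 9): d=(-14,-3) top-left  bias=+0
    (3,1)@(7, 3): e=[15,30,105] → X
    (4,1)@(9, 3): e=[33,6,111] → X
    (5,1)@(11, 3): e=[51,-18,117] → .
    (2,2)@(5, 5): e=[13,66,71] → X
    (5,2)@(11, 5): e=[67,-6,89] → .
    (1,3)@(3, 7): e=[11,102,37] → X
    (5,3)@(11, 7): e=[83,6,61] → X
    (6,3)@(13, 7): e=[101,-18,67] → .
    (0,4)@(1, 9): e=[9,138,3] → X
    (6,4)@(13, 9): e=[117,-6,39] → .
    (0,5)@(1, 11): e=[25,150,-25] → .
    (1,5)@(3, 11): e=[43,126,-19] → .
  covered (18 px):
    . . . . . . . . . . .
    . . . X X . . . . . .
    . . X X X . . . . . .
    . X X X X X . . . . .
    X X X X X X . . . . .
    . . . . . X X . . . .

Result: 34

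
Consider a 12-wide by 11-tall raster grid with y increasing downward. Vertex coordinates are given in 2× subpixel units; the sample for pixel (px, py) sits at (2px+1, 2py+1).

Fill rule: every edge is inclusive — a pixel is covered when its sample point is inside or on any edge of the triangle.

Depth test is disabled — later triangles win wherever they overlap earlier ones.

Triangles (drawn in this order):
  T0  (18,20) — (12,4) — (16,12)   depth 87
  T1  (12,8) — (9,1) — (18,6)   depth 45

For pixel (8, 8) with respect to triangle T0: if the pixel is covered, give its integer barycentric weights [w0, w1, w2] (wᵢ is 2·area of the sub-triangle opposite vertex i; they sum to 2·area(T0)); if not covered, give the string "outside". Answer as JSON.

T0:
  2·area = 16
  edge (18, 20)→(12, 4): d=(-6,-16) inclusive
  edge (12, 4)→(16, 12): d=(4,8) inclusive
  edge (16, 12)→(18, 20): d=(2,8) inclusive
    (7,5)@(15, 11): e=[6,4,6] → X
    (8,5)@(17, 11): e=[38,-12,-10] → .
    (7,6)@(15, 13): e=[-6,12,10] → .
    (8,8)@(17, 17): e=[2,12,2] → X
    (9,8)@(19, 17): e=[34,-4,-14] → .
    (8,9)@(17, 19): e=[-10,20,6] → .
  covered (2 px):
    . . . . . . . . . . . .
    . . . . . . . . . . . .
    . . . . . . . . . . . .
    . . . . . . . . . . . .
    . . . . . . . . . . . .
    . . . . . . . X . . . .
    . . . . . . . . . . . .
    . . . . . . . . . . . .
    . . . . . . . . X . . .
    . . . . . . . . . . . .
    . . . . . . . . . . . .
T1:
  2·area = 48
  edge (12, 8)→(9, 1): d=(-3,-7) inclusive
  edge (9, 1)→(18, 6): d=(9,5) inclusive
  edge (18, 6)→(12, 8): d=(-6,2) inclusive
    (4,0)@(9, 1): e=[0,0,48] → X  [on edge]
    (5,0)@(11, 1): e=[14,-10,44] → .
    (4,1)@(9, 3): e=[-6,18,36] → .
    (5,1)@(11, 3): e=[8,8,32] → X
    (6,1)@(13, 3): e=[22,-2,28] → .
    (5,2)@(11, 5): e=[2,26,20] → X
    (6,2)@(13, 5): e=[16,16,16] → X
    (7,2)@(15, 5): e=[30,6,12] → X
    (8,2)@(17, 5): e=[44,-4,8] → .
    (10,2)@(21, 5): e=[72,-24,0] → .  [on edge]
    (5,3)@(11, 7): e=[-4,44,8] → .
    (6,3)@(13, 7): e=[10,34,4] → X
    (7,3)@(15, 7): e=[24,24,0] → X  [on edge]
    (4,4)@(9, 9): e=[-24,72,0] → .  [on edge]
    (1,5)@(3, 11): e=[-72,120,0] → .  [on edge]
    (7,7)@(15, 15): e=[0,96,-48] → .  [on edge]
  covered (7 px):
    . . . . X . . . . . . .
    . . . . . X . . . . . .
    . . . . . X X X . . . .
    . . . . . . X X . . . .
    . . . . . . . . . . . .
    . . . . . . . . . . . .
    . . . . . . . . . . . .
    . . . . . . . . . . . .
    . . . . . . . . . . . .
    . . . . . . . . . . . .
    . . . . . . . . . . . .

Final: [12,2,2]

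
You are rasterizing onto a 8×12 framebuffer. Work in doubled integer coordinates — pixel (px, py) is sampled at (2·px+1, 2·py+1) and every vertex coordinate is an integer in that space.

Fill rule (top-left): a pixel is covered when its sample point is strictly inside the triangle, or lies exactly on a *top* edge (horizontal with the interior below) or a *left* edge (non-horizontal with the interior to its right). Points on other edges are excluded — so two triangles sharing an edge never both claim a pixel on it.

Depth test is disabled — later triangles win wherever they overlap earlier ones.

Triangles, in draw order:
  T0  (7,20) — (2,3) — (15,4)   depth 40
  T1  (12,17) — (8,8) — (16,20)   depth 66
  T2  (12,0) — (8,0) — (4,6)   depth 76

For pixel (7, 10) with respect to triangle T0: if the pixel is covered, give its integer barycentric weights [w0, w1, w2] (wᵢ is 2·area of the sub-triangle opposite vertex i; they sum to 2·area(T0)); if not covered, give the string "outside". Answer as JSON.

T0:
  2·area = 216
  edge (7, 20)→(2, 3): d=(-5,-17) top-left  bias=+0
  edge (2, 3)→(15, 4): d=(13,1) right/bottom  bias=-1
  edge (15, 4)→(7, 20): d=(-8,16) right/bottom  bias=-1
    (1,2)@(3, 5): e=[7,25,184] → █
    (2,2)@(5, 5): e=[41,23,152] → █
    (3,2)@(7, 5): e=[75,21,120] → █
    (4,2)@(9, 5): e=[109,19,88] → █
    (5,2)@(11, 5): e=[143,17,56] → █
    (6,2)@(13, 5): e=[177,15,24] → █
    (7,2)@(15, 5): e=[211,13,-8] → ·
    (1,3)@(3, 7): e=[-3,51,168] → ·
    (2,3)@(5, 7): e=[31,49,136] → █
    (7,3)@(15, 7): e=[201,39,-24] → ·
    (2,4)@(5, 9): e=[21,75,120] → █
    (6,4)@(13, 9): e=[157,67,-8] → ·
  covered (26 px):
    · · · · · · · ·
    · · · · · · · ·
    · █ █ █ █ █ █ ·
    · · █ █ █ █ █ ·
    · · █ █ █ █ · ·
    · · █ █ █ █ · ·
    · · █ █ █ · · ·
    · · · █ █ · · ·
    · · · █ · · · ·
    · · · █ · · · ·
    · · · · · · · ·
    · · · · · · · ·
T1:
  2·area = 24
  edge (12, 17)→(8, 8): d=(-4,-9) top-left  bias=+0
  edge (8, 8)→(16, 20): d=(8,12) right/bottom  bias=-1
  edge (16, 20)→(12, 17): d=(-4,-3) top-left  bias=+0
    (5,6)@(11, 13): e=[7,4,13] → █
    (6,6)@(13, 13): e=[25,-20,19] → ·
    (5,7)@(11, 15): e=[-1,20,5] → ·
    (6,8)@(13, 17): e=[9,12,3] → █
    (7,8)@(15, 17): e=[27,-12,9] → ·
    (6,9)@(13, 19): e=[1,28,-5] → ·
    (7,9)@(15, 19): e=[19,4,1] → █
    (7,10)@(15, 21): e=[11,20,-7] → ·
  covered (3 px):
    · · · · · · · ·
    · · · · · · · ·
    · · · · · · · ·
    · · · · · · · ·
    · · · · · · · ·
    · · · · · · · ·
    · · · · · █ · ·
    · · · · · · · ·
    · · · · · · █ ·
    · · · · · · · █
    · · · · · · · ·
    · · · · · · · ·
T2:
  2·area = 24  (B↔C swapped to make it positive)
  edge (12, 0)→(4, 6): d=(-8,6) right/bottom  bias=-1
  edge (4, 6)→(8, 0): d=(4,-6) top-left  bias=+0
  edge (8, 0)→(12, 0): d=(4,0) top-left  bias=+0
    (4,0)@(9, 1): e=[10,10,4] → █
    (5,0)@(11, 1): e=[-2,22,4] → ·
    (3,1)@(7, 3): e=[6,6,12] → █
    (4,1)@(9, 3): e=[-6,18,12] → ·
    (2,2)@(5, 5): e=[2,2,20] → █
    (3,2)@(7, 5): e=[-10,14,20] → ·
    (2,3)@(5, 7): e=[-14,10,28] → ·
  covered (3 px):
    · · · · █ · · ·
    · · · █ · · · ·
    · · █ · · · · ·
    · · · · · · · ·
    · · · · · · · ·
    · · · · · · · ·
    · · · · · · · ·
    · · · · · · · ·
    · · · · · · · ·
    · · · · · · · ·
    · · · · · · · ·
    · · · · · · · ·

Result: "outside"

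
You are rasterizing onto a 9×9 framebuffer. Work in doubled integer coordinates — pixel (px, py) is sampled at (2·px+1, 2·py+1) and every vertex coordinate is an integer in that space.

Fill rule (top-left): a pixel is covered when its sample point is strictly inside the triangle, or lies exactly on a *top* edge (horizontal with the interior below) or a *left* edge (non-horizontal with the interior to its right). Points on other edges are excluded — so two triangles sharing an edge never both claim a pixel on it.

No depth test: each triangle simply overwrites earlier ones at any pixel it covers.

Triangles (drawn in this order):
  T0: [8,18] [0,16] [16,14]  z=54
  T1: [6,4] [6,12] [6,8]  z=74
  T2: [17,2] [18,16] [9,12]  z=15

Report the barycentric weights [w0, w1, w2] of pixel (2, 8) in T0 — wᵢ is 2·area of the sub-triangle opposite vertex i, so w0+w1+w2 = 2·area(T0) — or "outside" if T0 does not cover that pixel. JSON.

T0:
  2·area = 48
  edge (8, 18)→(0, 16): d=(-8,-2) top-left  bias=+0
  edge (0, 16)→(16, 14): d=(16,-2) top-left  bias=+0
  edge (16, 14)→(8, 18): d=(-8,4) right/bottom  bias=-1
    (4,7)@(9, 15): e=[26,2,20] → X
    (5,7)@(11, 15): e=[30,6,12] → X
    (6,7)@(13, 15): e=[34,10,4] → X
    (7,7)@(15, 15): e=[38,14,-4] → .
    (2,8)@(5, 17): e=[2,26,20] → X
    (3,8)@(7, 17): e=[6,30,12] → X
    (5,8)@(11, 17): e=[14,38,-4] → .
    (6,8)@(13, 17): e=[18,42,-12] → .
  covered (6 px):
    . . . . . . . . .
    . . . . . . . . .
    . . . . . . . . .
    . . . . . . . . .
    . . . . . . . . .
    . . . . . . . . .
    . . . . . . . . .
    . . . . X X X . .
    . . X X X . . . .
T1:
  degenerate (2·area = 0) — covers nothing
T2:
  2·area = 122
  edge (17, 2)→(18, 16): d=(1,14) right/bottom  bias=-1
  edge (18, 16)→(9, 12): d=(-9,-4) top-left  bias=+0
  edge (9, 12)→(17, 2): d=(8,-10) top-left  bias=+0
    (8,1)@(17, 3): e=[1,113,8] → X
    (7,2)@(15, 5): e=[31,87,4] → X
    (6,3)@(13, 7): e=[61,61,0] → X  [on edge]
    (6,4)@(13, 9): e=[63,43,16] → X
    (5,5)@(11, 11): e=[93,17,12] → X
    (5,6)@(11, 13): e=[95,-1,28] → .
    (6,6)@(13, 13): e=[67,7,48] → X
    (6,7)@(13, 15): e=[69,-11,64] → .
    (7,7)@(15, 15): e=[41,-3,84] → .
    (8,7)@(17, 15): e=[13,5,104] → X
    (2,8)@(5, 17): e=[183,-61,0] → .  [on edge]
    (8,8)@(17, 17): e=[15,-13,120] → .
  covered (17 px):
    . . . . . . . . .
    . . . . . . . . X
    . . . . . . . X X
    . . . . . . X X X
    . . . . . . X X X
    . . . . . X X X X
    . . . . . . X X X
    . . . . . . . . X
    . . . . . . . . .

Final: [26,20,2]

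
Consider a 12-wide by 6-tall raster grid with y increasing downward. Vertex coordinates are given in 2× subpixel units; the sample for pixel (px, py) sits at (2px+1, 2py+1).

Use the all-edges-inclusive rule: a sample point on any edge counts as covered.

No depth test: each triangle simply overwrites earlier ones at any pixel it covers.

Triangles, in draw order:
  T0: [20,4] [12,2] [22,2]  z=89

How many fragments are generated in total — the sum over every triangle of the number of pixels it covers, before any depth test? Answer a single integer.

T0:
  2·area = 20
  edge (20, 4)→(12, 2): d=(-8,-2) inclusive
  edge (12, 2)→(22, 2): d=(10,0) inclusive
  edge (22, 2)→(20, 4): d=(-2,2) inclusive
    (11,0)@(23, 1): e=[30,-10,0] → .  [on edge]
    (8,1)@(17, 3): e=[2,10,8] → X
    (9,1)@(19, 3): e=[6,10,4] → X
    (10,1)@(21, 3): e=[10,10,0] → X  [on edge]
    (11,1)@(23, 3): e=[14,10,-4] → .
    (8,2)@(17, 5): e=[-14,30,4] → .
    (9,2)@(19, 5): e=[-10,30,0] → .  [on edge]
    (10,2)@(21, 5): e=[-6,30,-4] → .
    (8,3)@(17, 7): e=[-30,50,0] → .  [on edge]
    (7,4)@(15, 9): e=[-50,70,0] → .  [on edge]
    (6,5)@(13, 11): e=[-70,90,0] → .  [on edge]
  covered (3 px):
    . . . . . . . . . . . .
    . . . . . . . . X X X .
    . . . . . . . . . . . .
    . . . . . . . . . . . .
    . . . . . . . . . . . .
    . . . . . . . . . . . .

Final: 3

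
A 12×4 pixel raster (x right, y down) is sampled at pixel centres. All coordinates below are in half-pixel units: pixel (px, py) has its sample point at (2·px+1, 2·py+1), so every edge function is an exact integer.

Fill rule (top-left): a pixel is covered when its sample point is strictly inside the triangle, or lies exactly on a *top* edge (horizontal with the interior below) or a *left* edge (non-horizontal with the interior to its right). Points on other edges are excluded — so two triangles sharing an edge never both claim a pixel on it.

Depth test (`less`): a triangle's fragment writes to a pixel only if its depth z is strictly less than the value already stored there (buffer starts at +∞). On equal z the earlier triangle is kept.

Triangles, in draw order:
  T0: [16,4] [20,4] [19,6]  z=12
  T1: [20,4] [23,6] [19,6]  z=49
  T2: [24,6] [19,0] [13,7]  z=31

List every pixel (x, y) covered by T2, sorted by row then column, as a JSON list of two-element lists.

T0:
  2·area = 8
  edge (16, 4)→(20, 4): d=(4,0) top-left  bias=+0
  edge (20, 4)→(19, 6): d=(-1,2) right/bottom  bias=-1
  edge (19, 6)→(16, 4): d=(-3,-2) top-left  bias=+0
    (9,2)@(19, 5): e=[4,1,3] → X
    (10,2)@(21, 5): e=[4,-3,7] → .
    (9,3)@(19, 7): e=[12,-1,-3] → .
  covered (1 px):
    . . . . . . . . . . . .
    . . . . . . . . . . . .
    . . . . . . . . . X . .
    . . . . . . . . . . . .
T1:
  2·area = 8
  edge (20, 4)→(23, 6): d=(3,2) right/bottom  bias=-1
  edge (23, 6)→(19, 6): d=(-4,0) right/bottom  bias=-1
  edge (19, 6)→(20, 4): d=(1,-2) top-left  bias=+0
    (10,2)@(21, 5): e=[1,4,3] → X
    (11,2)@(23, 5): e=[-3,4,7] → .
    (10,3)@(21, 7): e=[7,-4,5] → .
  covered (1 px):
    . . . . . . . . . . . .
    . . . . . . . . . . . .
    . . . . . . . . . . X .
    . . . . . . . . . . . .
T2:
  2·area = 71  (B↔C swapped to make it positive)
  edge (24, 6)→(13, 7): d=(-11,1) right/bottom  bias=-1
  edge (13, 7)→(19, 0): d=(6,-7) top-left  bias=+0
  edge (19, 0)→(24, 6): d=(5,6) right/bottom  bias=-1
    (9,0)@(19, 1): e=[60,6,5] → X
    (10,0)@(21, 1): e=[58,20,-7] → .
    (8,1)@(17, 3): e=[40,4,27] → X
    (10,1)@(21, 3): e=[36,32,3] → X
    (11,1)@(23, 3): e=[34,46,-9] → .
    (7,2)@(15, 5): e=[20,2,49] → X
    (11,2)@(23, 5): e=[12,58,1] → X
    (6,3)@(13, 7): e=[0,0,71] → .  [on edge]
    (7,3)@(15, 7): e=[-2,14,59] → .
    (8,3)@(17, 7): e=[-4,28,47] → .
    (9,3)@(19, 7): e=[-6,42,35] → .
    (10,3)@(21, 7): e=[-8,56,23] → .
  covered (9 px):
    . . . . . . . . . X . .
    . . . . . . . . X X X .
    . . . . . . . X X X X X
    . . . . . . . . . . . .

Final: [[9,0],[8,1],[9,1],[10,1],[7,2],[8,2],[9,2],[10,2],[11,2]]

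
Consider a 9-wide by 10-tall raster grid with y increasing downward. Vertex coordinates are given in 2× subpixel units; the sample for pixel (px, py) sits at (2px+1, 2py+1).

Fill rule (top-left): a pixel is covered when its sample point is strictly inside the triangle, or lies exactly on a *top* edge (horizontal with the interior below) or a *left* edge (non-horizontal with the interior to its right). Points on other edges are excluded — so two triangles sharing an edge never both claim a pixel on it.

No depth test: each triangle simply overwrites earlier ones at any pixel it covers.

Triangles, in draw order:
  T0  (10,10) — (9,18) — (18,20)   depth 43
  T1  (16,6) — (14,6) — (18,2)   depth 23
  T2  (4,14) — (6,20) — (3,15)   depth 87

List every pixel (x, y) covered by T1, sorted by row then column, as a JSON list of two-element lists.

T0:
  2·area = 74  (B↔C swapped to make it positive)
  edge (10, 10)→(18, 20): d=(8,10) right/bottom  bias=-1
  edge (18, 20)→(9, 18): d=(-9,-2) top-left  bias=+0
  edge (9, 18)→(10, 10): d=(1,-8) top-left  bias=+0
    (5,6)@(11, 13): e=[14,49,11] → █
    (6,6)@(13, 13): e=[-6,53,27] → ·
    (5,7)@(11, 15): e=[30,31,13] → █
    (6,7)@(13, 15): e=[10,35,29] → █
    (7,7)@(15, 15): e=[-10,39,45] → ·
    (5,8)@(11, 17): e=[46,13,15] → █
    (7,8)@(15, 17): e=[6,21,47] → █
    (8,8)@(17, 17): e=[-14,25,63] → ·
    (5,9)@(11, 19): e=[62,-5,17] → ·
    (6,9)@(13, 19): e=[42,-1,33] → ·
    (7,9)@(15, 19): e=[22,3,49] → █
    (8,9)@(17, 19): e=[2,7,65] → █
  covered (8 px):
    · · · · · · · · ·
    · · · · · · · · ·
    · · · · · · · · ·
    · · · · · · · · ·
    · · · · · · · · ·
    · · · · · · · · ·
    · · · · · █ · · ·
    · · · · · █ █ · ·
    · · · · · █ █ █ ·
    · · · · · · · █ █
T1:
  2·area = 8
  edge (16, 6)→(14, 6): d=(-2,0) right/bottom  bias=-1
  edge (14, 6)→(18, 2): d=(4,-4) top-left  bias=+0
  edge (18, 2)→(16, 6): d=(-2,4) right/bottom  bias=-1
    (8,1)@(17, 3): e=[6,0,2] → █  [on edge]
    (7,2)@(15, 5): e=[2,0,6] → █  [on edge]
    (8,2)@(17, 5): e=[2,8,-2] → ·
    (6,3)@(13, 7): e=[-2,0,10] → ·  [on edge]
    (7,3)@(15, 7): e=[-2,8,2] → ·
    (5,4)@(11, 9): e=[-6,0,14] → ·  [on edge]
    (4,5)@(9, 11): e=[-10,0,18] → ·  [on edge]
    (3,6)@(7, 13): e=[-14,0,22] → ·  [on edge]
    (2,7)@(5, 15): e=[-18,0,26] → ·  [on edge]
    (1,8)@(3, 17): e=[-22,0,30] → ·  [on edge]
    (0,9)@(1, 19): e=[-26,0,34] → ·  [on edge]
  covered (2 px):
    · · · · · · · · ·
    · · · · · · · · █
    · · · · · · · █ ·
    · · · · · · · · ·
    · · · · · · · · ·
    · · · · · · · · ·
    · · · · · · · · ·
    · · · · · · · · ·
    · · · · · · · · ·
    · · · · · · · · ·
T2:
  2·area = 8
  edge (4, 14)→(6, 20): d=(2,6) right/bottom  bias=-1
  edge (6, 20)→(3, 15): d=(-3,-5) top-left  bias=+0
  edge (3, 15)→(4, 14): d=(1,-1) top-left  bias=+0
    (8,0)@(17, 1): e=[-104,112,0] → ·  [on edge]
    (7,1)@(15, 3): e=[-88,96,0] → ·  [on edge]
    (0,2)@(1, 5): e=[0,20,-12] → ·  [on edge]
    (6,2)@(13, 5): e=[-72,80,0] → ·  [on edge]
    (5,3)@(11, 7): e=[-56,64,0] → ·  [on edge]
    (4,4)@(9, 9): e=[-40,48,0] → ·  [on edge]
    (1,5)@(3, 11): e=[0,12,-4] → ·  [on edge]
    (3,5)@(7, 11): e=[-24,32,0] → ·  [on edge]
    (2,6)@(5, 13): e=[-8,16,0] → ·  [on edge]
    (1,7)@(3, 15): e=[8,0,0] → █  [on edge]
    (2,7)@(5, 15): e=[-4,10,2] → ·
    (0,8)@(1, 17): e=[24,-16,0] → ·  [on edge]
    (2,8)@(5, 17): e=[0,4,4] → ·  [on edge]
  covered (1 px):
    · · · · · · · · ·
    · · · · · · · · ·
    · · · · · · · · ·
    · · · · · · · · ·
    · · · · · · · · ·
    · · · · · · · · ·
    · · · · · · · · ·
    · █ · · · · · · ·
    · · · · · · · · ·
    · · · · · · · · ·

Answer: [[8,1],[7,2]]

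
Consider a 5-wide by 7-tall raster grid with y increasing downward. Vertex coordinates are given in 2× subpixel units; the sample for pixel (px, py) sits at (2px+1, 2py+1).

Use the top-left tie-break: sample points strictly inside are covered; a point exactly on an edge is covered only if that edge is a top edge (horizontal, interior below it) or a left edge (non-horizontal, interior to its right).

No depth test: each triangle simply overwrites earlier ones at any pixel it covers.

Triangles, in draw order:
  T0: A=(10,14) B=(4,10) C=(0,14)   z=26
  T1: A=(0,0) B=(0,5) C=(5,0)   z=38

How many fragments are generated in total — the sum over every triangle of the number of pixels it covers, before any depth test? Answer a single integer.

T0:
  2·area = 40  (B↔C swapped to make it positive)
  edge (10, 14)→(0, 14): d=(-10,0) right/bottom  bias=-1
  edge (0, 14)→(4, 10): d=(4,-4) top-left  bias=+0
  edge (4, 10)→(10, 14): d=(6,4) right/bottom  bias=-1
    (4,2)@(9, 5): e=[90,0,-50] → ·  [on edge]
    (3,3)@(7, 7): e=[70,0,-30] → ·  [on edge]
    (2,4)@(5, 9): e=[50,0,-10] → ·  [on edge]
    (1,5)@(3, 11): e=[30,0,10] → #  [on edge]
    (2,5)@(5, 11): e=[30,8,2] → #
    (3,5)@(7, 11): e=[30,16,-6] → ·
    (0,6)@(1, 13): e=[10,0,30] → #  [on edge]
    (3,6)@(7, 13): e=[10,24,6] → #
    (4,6)@(9, 13): e=[10,32,-2] → ·
  covered (6 px):
    · · · · ·
    · · · · ·
    · · · · ·
    · · · · ·
    · · · · ·
    · # # · ·
    # # # # ·
T1:
  2·area = 25  (B↔C swapped to make it positive)
  edge (0, 0)→(5, 0): d=(5,0) top-left  bias=+0
  edge (5, 0)→(0, 5): d=(-5,5) right/bottom  bias=-1
  edge (0, 5)→(0, 0): d=(0,-5) top-left  bias=+0
    (0,0)@(1, 1): e=[5,15,5] → #
    (1,0)@(3, 1): e=[5,5,15] → #
    (2,0)@(5, 1): e=[5,-5,25] → ·
    (0,1)@(1, 3): e=[15,5,5] → #
    (1,1)@(3, 3): e=[15,-5,15] → ·
    (0,2)@(1, 5): e=[25,-5,5] → ·
  covered (3 px):
    # # · · ·
    # · · · ·
    · · · · ·
    · · · · ·
    · · · · ·
    · · · · ·
    · · · · ·

Result: 9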